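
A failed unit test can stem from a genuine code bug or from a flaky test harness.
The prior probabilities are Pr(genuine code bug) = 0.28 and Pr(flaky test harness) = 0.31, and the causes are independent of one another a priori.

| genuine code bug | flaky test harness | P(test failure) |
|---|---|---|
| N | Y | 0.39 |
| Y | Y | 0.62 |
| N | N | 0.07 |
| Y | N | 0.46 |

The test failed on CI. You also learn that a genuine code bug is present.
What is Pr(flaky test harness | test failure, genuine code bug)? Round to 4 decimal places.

Pr(flaky test harness | test failure, genuine code bug) ≈ 0.3772

P(test failure | genuine code bug) = 0.46·0.69 + 0.62·0.31 = 0.317400 + 0.192200 = 0.509600
Restricting to configurations with flaky test harness present: 0.62·0.31 = 0.192200.
P(flaky test harness | test failure, genuine code bug) = 0.192200 / 0.509600 ≈ 0.3772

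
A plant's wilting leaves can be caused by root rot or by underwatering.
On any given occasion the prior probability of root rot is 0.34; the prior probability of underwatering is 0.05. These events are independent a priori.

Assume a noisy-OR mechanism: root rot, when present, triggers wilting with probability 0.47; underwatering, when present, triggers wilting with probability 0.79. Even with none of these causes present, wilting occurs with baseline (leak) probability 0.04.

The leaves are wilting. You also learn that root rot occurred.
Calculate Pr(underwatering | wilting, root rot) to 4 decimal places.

Pr(underwatering | wilting, root rot) ≈ 0.0873

Under noisy-OR, P(wilting | causes) = 1 − (1−0.04)·∏(1−qᵢ) over the active causes.
For the numerator, keep only underwatering=true terms: 0.893152·0.05 = 0.044658
The normalizing constant is 0.4912·0.95 + 0.893152·0.05 = 0.511298
P(underwatering | wilting, root rot) = 0.044658/0.511298 ≈ 0.0873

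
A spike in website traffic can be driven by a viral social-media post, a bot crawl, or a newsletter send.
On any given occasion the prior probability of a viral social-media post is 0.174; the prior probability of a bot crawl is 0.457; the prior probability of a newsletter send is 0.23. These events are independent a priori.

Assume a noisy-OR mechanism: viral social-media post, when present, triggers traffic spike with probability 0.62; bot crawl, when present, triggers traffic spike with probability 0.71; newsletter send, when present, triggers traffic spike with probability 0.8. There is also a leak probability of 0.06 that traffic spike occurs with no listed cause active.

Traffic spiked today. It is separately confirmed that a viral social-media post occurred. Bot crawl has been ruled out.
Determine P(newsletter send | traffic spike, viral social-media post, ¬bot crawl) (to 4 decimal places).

Under noisy-OR, P(traffic spike | causes) = 1 − (1−0.06)·∏(1−qᵢ) over the active causes.
For the numerator, keep only newsletter send=true terms: 0.92856·0.23 = 0.213569
Denominator P(traffic spike | viral social-media post, ¬bot crawl): 0.6428·0.77 + 0.92856·0.23 = 0.708525
Posterior = 0.213569 / 0.708525 ≈ 0.3014

P(newsletter send | traffic spike, viral social-media post, ¬bot crawl) ≈ 0.3014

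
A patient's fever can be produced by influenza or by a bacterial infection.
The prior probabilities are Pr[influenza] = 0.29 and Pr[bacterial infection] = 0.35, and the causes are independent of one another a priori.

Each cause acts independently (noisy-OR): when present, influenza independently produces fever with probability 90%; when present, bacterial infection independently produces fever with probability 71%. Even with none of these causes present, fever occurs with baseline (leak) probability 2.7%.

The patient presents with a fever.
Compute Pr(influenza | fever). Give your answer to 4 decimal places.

Under noisy-OR, P(fever | causes) = 1 − (1−0.027)·∏(1−qᵢ) over the active causes.
For the numerator, keep only influenza=true terms: 0.170159 + 0.098636 = 0.268795
Normalizer over all consistent configurations: 0.027*0.71*0.65 + 0.71783*0.71*0.35 + 0.9027*0.29*0.65 + 0.971783*0.29*0.35 = 0.459636
Posterior = 0.268795 / 0.459636 ≈ 0.5848

Pr(influenza | fever) ≈ 0.5848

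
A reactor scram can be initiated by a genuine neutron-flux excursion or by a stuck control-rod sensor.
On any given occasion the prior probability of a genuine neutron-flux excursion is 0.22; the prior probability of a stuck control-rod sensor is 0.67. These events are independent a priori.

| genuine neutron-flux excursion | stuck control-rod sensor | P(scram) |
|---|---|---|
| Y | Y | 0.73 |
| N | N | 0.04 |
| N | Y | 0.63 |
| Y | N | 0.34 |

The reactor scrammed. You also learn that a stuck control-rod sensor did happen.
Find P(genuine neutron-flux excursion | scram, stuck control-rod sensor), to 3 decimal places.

P(genuine neutron-flux excursion | scram, stuck control-rod sensor) ≈ 0.246

Sum P(scram|·) weighted by the priors over both values of genuine neutron-flux excursion:
  P(scram | stuck control-rod sensor) = 0.63×0.78 + 0.73×0.22
        = 0.491400 + 0.160600 = 0.652000
Keeping only the genuine neutron-flux excursion-present terms gives 0.160600, so
  P(genuine neutron-flux excursion | scram, stuck control-rod sensor) = 0.160600 / 0.652000 ≈ 0.246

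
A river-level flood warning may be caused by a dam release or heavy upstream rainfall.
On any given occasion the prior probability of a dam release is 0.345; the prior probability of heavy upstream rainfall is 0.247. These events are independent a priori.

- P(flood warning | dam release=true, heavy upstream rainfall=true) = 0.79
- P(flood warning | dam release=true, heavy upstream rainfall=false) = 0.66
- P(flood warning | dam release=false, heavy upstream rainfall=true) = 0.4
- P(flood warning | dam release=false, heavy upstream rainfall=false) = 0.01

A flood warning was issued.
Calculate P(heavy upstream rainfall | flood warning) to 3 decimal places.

P(flood warning) = 0.01*0.655*0.753 + 0.4*0.655*0.247 + 0.66*0.345*0.753 + 0.79*0.345*0.247 = 0.004932 + 0.064714 + 0.171458 + 0.067320 = 0.308424
The heavy upstream rainfall-present share is 0.064714 + 0.067320 = 0.132034.
P(heavy upstream rainfall | flood warning) = 0.132034 / 0.308424 ≈ 0.428

P(heavy upstream rainfall | flood warning) ≈ 0.428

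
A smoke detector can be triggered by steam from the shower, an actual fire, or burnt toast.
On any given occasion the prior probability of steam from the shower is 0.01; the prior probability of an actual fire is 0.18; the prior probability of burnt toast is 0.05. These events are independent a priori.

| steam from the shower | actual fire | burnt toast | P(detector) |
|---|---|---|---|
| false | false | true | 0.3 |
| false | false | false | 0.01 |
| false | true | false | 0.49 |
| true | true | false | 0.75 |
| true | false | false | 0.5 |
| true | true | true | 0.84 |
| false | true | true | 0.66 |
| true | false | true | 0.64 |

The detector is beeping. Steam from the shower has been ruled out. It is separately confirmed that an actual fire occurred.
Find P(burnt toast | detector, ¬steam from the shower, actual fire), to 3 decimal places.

Enumerate both values of burnt toast and weight by the priors:
  P(detector | ¬steam from the shower, actual fire) = 0.49*0.95 + 0.66*0.05
        = 0.465500 + 0.033000 = 0.498500
The terms with burnt toast present sum to 0.033000, so
  P(burnt toast | detector, ¬steam from the shower, actual fire) = 0.033000 / 0.498500 ≈ 0.066

P(burnt toast | detector, ¬steam from the shower, actual fire) ≈ 0.066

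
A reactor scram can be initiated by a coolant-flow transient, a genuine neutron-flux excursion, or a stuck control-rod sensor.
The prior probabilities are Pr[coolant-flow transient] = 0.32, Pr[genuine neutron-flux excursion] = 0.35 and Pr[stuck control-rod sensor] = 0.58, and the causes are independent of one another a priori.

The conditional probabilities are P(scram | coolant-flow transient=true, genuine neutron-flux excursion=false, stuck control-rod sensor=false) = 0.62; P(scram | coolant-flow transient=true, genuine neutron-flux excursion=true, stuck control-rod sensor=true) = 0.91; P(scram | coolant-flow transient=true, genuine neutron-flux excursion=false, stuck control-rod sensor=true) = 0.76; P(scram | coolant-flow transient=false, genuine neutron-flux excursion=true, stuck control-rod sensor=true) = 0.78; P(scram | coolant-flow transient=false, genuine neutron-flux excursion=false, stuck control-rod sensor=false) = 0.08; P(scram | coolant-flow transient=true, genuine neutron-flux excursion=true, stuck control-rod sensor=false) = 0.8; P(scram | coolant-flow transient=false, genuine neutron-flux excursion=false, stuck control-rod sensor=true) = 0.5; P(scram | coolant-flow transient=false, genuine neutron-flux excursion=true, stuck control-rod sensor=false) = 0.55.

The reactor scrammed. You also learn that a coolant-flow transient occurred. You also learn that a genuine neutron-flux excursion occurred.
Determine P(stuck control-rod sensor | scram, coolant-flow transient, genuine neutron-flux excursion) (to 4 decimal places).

P(stuck control-rod sensor | scram, coolant-flow transient, genuine neutron-flux excursion) ≈ 0.6110

P(scram | coolant-flow transient, genuine neutron-flux excursion) = 0.8×0.42 + 0.91×0.58 = 0.336000 + 0.527800 = 0.863800
Of this, 0.527800 comes from 0.91×0.58 (the stuck control-rod sensor=true cases).
P(stuck control-rod sensor | scram, coolant-flow transient, genuine neutron-flux excursion) = 0.527800 / 0.863800 ≈ 0.6110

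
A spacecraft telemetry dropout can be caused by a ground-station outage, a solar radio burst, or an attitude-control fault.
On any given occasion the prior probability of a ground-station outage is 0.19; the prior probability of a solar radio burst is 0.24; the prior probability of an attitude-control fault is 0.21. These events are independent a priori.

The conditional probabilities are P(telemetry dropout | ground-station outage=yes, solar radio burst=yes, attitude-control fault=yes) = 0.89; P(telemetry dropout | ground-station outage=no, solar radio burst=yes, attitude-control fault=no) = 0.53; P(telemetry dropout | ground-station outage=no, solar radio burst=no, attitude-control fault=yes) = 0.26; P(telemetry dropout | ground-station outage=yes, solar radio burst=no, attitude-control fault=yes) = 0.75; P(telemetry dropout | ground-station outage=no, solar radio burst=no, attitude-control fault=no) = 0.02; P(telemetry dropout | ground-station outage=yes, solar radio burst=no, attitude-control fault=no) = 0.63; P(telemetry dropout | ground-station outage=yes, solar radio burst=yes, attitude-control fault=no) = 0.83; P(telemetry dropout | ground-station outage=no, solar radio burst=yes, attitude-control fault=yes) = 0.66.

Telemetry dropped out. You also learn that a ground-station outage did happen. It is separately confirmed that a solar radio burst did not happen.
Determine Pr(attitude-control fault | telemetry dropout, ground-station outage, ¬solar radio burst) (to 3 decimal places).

P(telemetry dropout | ground-station outage, ¬solar radio burst) = 0.63*0.79 + 0.75*0.21 = 0.497700 + 0.157500 = 0.655200
Restricting to configurations with attitude-control fault present: 0.75*0.21 = 0.157500.
P(attitude-control fault | telemetry dropout, ground-station outage, ¬solar radio burst) = 0.157500 / 0.655200 ≈ 0.240

Pr(attitude-control fault | telemetry dropout, ground-station outage, ¬solar radio burst) ≈ 0.240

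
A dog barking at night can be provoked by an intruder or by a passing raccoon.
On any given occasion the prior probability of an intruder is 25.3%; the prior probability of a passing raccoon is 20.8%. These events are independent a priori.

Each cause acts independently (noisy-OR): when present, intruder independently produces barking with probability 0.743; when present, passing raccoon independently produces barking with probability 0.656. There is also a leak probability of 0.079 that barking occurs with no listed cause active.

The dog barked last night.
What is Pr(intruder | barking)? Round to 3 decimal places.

Under noisy-OR, P(barking | causes) = 1 − (1−0.079)·∏(1−qᵢ) over the active causes.
Enumerate the 4 (intruder, passing raccoon) configurations and weight by the priors:
  P(barking) = 0.079×0.747×0.792 + 0.683176×0.747×0.208 + 0.763303×0.253×0.792 + 0.918576×0.253×0.208
        = 0.046738 + 0.106149 + 0.152948 + 0.048339 = 0.354174
Keeping only the intruder-present terms gives 0.201287, so
  P(intruder | barking) = 0.201287 / 0.354174 ≈ 0.568

Pr(intruder | barking) ≈ 0.568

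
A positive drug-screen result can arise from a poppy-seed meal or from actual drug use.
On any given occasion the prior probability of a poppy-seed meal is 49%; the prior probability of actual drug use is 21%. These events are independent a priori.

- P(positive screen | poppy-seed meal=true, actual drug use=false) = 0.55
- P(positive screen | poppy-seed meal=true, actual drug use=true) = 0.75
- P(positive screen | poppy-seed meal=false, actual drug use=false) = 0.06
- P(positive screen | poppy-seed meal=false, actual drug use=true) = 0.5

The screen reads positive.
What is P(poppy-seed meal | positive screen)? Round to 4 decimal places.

P(poppy-seed meal | positive screen) ≈ 0.7887

By total probability over the 4 (poppy-seed meal, actual drug use) configurations:
  P(positive screen) = 0.06*0.51*0.79 + 0.5*0.51*0.21 + 0.55*0.49*0.79 + 0.75*0.49*0.21
        = 0.024174 + 0.053550 + 0.212905 + 0.077175 = 0.367804
Keeping only the poppy-seed meal-present terms gives 0.290080, so
  P(poppy-seed meal | positive screen) = 0.290080 / 0.367804 ≈ 0.7887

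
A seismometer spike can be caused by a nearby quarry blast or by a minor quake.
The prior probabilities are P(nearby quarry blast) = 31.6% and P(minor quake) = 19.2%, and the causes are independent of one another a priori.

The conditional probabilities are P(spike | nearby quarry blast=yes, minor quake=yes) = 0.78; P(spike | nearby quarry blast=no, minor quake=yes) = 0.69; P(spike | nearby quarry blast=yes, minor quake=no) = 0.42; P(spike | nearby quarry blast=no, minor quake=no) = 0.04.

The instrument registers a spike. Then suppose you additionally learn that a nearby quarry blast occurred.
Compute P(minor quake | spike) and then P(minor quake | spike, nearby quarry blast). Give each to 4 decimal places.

P(minor quake | spike) ≈ 0.5161; P(minor quake | spike, nearby quarry blast) ≈ 0.3062

P(spike) = 0.04×0.684×0.808 + 0.69×0.684×0.192 + 0.42×0.316×0.808 + 0.78×0.316×0.192 = 0.022107 + 0.090616 + 0.107238 + 0.047324 = 0.267285
Restricting to configurations with minor quake present: 0.090616 + 0.047324 = 0.137940.
So P(minor quake | spike) = 0.137940/0.267285 ≈ 0.5161.

Now also conditioning on nearby quarry blast=true:
Numerator (weight on configurations with minor quake): 0.78×0.192 = 0.149760
The normalizing constant is 0.42×0.808 + 0.78×0.192 = 0.489120
Posterior = 0.149760 / 0.489120 ≈ 0.3062
Conditioning on nearby quarry blast lowers the posterior on minor quake: the classic explaining-away effect in a common-effect structure.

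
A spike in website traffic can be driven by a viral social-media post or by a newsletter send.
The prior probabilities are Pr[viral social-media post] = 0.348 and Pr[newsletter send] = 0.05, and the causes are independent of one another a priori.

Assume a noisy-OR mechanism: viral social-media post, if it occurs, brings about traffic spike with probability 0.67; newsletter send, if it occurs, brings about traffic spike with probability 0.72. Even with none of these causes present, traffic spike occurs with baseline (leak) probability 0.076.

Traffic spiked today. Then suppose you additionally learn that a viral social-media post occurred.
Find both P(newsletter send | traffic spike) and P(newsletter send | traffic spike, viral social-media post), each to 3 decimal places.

Under noisy-OR, P(traffic spike | causes) = 1 − (1−0.076)·∏(1−qᵢ) over the active causes.
P(traffic spike) = 0.076*0.652*0.95 + 0.74128*0.652*0.05 + 0.69508*0.348*0.95 + 0.914622*0.348*0.05 = 0.047074 + 0.024166 + 0.229793 + 0.015914 = 0.316947
Of this, 0.040080 comes from 0.024166 + 0.015914 (the newsletter send=true cases).
P(newsletter send | traffic spike) = 0.040080 / 0.316947 ≈ 0.126

With the extra evidence:
P(traffic spike | viral social-media post) = 0.69508·0.95 + 0.914622·0.05 = 0.660326 + 0.045731 = 0.706057
Of this, 0.045731 comes from 0.914622·0.05 (the newsletter send=true cases).
Hence the posterior is 0.045731/0.706057 ≈ 0.065.
— viral social-media post explains away the evidence for newsletter send.

P(newsletter send | traffic spike) ≈ 0.126; P(newsletter send | traffic spike, viral social-media post) ≈ 0.065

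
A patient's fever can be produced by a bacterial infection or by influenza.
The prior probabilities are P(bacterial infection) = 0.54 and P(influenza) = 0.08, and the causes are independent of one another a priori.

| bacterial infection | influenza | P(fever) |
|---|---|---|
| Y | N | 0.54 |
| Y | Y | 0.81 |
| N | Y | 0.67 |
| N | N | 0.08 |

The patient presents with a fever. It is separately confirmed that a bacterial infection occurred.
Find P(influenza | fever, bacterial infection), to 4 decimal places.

For the numerator, keep only influenza=true terms: 0.81×0.08 = 0.064800
Normalizer over all consistent configurations: 0.54×0.92 + 0.81×0.08 = 0.561600
Posterior = 0.064800 / 0.561600 ≈ 0.1154

P(influenza | fever, bacterial infection) ≈ 0.1154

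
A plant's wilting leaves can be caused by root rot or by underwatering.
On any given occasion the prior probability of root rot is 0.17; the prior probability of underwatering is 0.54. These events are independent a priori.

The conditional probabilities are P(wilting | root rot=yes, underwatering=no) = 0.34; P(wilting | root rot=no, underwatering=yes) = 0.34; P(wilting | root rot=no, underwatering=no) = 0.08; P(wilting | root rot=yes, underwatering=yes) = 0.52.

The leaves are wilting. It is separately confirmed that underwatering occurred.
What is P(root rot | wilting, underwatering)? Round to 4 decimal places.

P(root rot | wilting, underwatering) ≈ 0.2385

P(wilting | underwatering) = 0.34·0.83 + 0.52·0.17 = 0.282200 + 0.088400 = 0.370600
The root rot-present share is 0.52·0.17 = 0.088400.
P(root rot | wilting, underwatering) = 0.088400 / 0.370600 ≈ 0.2385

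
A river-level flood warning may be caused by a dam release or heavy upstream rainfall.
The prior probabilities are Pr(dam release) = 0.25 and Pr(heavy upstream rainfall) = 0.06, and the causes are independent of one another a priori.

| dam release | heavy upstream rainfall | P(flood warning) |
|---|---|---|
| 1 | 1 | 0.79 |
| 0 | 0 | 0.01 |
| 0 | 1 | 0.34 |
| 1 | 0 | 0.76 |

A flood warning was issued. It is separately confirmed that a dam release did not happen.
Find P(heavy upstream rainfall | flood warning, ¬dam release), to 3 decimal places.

P(flood warning | ¬dam release) = 0.01×0.94 + 0.34×0.06 = 0.009400 + 0.020400 = 0.029800
Of this, 0.020400 comes from 0.34×0.06 (the heavy upstream rainfall=true cases).
Hence the posterior is 0.020400/0.029800 ≈ 0.685.

P(heavy upstream rainfall | flood warning, ¬dam release) ≈ 0.685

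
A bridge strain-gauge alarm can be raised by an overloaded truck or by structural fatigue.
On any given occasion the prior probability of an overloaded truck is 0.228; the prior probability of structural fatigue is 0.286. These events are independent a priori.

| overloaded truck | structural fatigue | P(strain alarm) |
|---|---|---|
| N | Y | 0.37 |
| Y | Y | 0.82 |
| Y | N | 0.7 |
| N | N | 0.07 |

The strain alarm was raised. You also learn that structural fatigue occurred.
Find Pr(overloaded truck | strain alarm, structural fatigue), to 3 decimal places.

Pr(overloaded truck | strain alarm, structural fatigue) ≈ 0.396

Numerator (weight on configurations with overloaded truck): 0.82·0.228 = 0.186960
Normalizer over all consistent configurations: 0.37·0.772 + 0.82·0.228 = 0.472600
P(overloaded truck | strain alarm, structural fatigue) = 0.186960/0.472600 ≈ 0.396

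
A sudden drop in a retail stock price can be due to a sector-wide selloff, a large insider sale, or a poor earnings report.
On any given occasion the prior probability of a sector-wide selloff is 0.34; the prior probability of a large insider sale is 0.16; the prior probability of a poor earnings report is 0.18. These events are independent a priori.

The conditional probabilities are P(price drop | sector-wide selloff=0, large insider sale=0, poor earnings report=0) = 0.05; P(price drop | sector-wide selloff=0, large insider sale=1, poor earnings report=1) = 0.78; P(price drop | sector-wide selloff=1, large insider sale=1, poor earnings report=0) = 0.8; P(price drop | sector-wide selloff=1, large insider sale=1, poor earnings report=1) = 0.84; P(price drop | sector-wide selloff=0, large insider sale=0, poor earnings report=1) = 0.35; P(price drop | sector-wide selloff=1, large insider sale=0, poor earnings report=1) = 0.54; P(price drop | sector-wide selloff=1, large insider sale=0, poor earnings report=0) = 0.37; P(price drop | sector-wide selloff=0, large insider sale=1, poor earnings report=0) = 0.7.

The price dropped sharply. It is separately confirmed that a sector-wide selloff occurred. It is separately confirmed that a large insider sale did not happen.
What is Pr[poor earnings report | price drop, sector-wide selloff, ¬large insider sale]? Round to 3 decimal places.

Pr[poor earnings report | price drop, sector-wide selloff, ¬large insider sale] ≈ 0.243

Enumerate both values of poor earnings report and weight by the priors:
  P(price drop | sector-wide selloff, ¬large insider sale) = 0.37*0.82 + 0.54*0.18
        = 0.303400 + 0.097200 = 0.400600
The terms with poor earnings report present sum to 0.097200, so
  P(poor earnings report | price drop, sector-wide selloff, ¬large insider sale) = 0.097200 / 0.400600 ≈ 0.243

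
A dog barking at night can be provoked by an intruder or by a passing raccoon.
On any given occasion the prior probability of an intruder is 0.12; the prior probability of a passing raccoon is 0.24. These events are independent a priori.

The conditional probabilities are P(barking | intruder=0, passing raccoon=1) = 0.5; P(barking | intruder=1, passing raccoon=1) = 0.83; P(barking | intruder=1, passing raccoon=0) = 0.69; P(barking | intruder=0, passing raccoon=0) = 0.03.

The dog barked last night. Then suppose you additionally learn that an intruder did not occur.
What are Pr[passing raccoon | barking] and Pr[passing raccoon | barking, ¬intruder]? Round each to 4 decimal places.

Pr[passing raccoon | barking] ≈ 0.6094; Pr[passing raccoon | barking, ¬intruder] ≈ 0.8403

Enumerate the 4 (intruder, passing raccoon) configurations and weight by the priors:
  P(barking) = 0.03·0.88·0.76 + 0.5·0.88·0.24 + 0.69·0.12·0.76 + 0.83·0.12·0.24
        = 0.020064 + 0.105600 + 0.062928 + 0.023904 = 0.212496
The terms with passing raccoon present sum to 0.129504, so
  P(passing raccoon | barking) = 0.129504 / 0.212496 ≈ 0.6094

Now condition on the additional information:
For the numerator, keep only passing raccoon=true terms: 0.5*0.24 = 0.120000
Denominator P(barking | ¬intruder): 0.03*0.76 + 0.5*0.24 = 0.142800
P(passing raccoon | barking, ¬intruder) = 0.120000/0.142800 ≈ 0.8403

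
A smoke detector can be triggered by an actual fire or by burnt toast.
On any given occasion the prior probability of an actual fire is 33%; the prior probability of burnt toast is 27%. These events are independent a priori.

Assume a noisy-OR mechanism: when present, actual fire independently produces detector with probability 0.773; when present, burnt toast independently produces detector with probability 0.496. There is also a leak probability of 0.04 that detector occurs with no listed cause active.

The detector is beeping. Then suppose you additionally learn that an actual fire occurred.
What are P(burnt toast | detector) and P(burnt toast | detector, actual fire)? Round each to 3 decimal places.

Under noisy-OR, P(detector | causes) = 1 − (1−0.04)·∏(1−qᵢ) over the active causes.
For the numerator, keep only burnt toast=true terms: 0.093373 + 0.079314 = 0.172687
The normalizing constant is 0.04*0.67*0.73 + 0.51616*0.67*0.27 + 0.78208*0.33*0.73 + 0.890168*0.33*0.27 = 0.380654
Posterior = 0.172687 / 0.380654 ≈ 0.454

Now condition on the additional information:
Numerator (weight on configurations with burnt toast): 0.890168*0.27 = 0.240345
The normalizing constant is 0.78208*0.73 + 0.890168*0.27 = 0.811263
Posterior = 0.240345 / 0.811263 ≈ 0.296

P(burnt toast | detector) ≈ 0.454; P(burnt toast | detector, actual fire) ≈ 0.296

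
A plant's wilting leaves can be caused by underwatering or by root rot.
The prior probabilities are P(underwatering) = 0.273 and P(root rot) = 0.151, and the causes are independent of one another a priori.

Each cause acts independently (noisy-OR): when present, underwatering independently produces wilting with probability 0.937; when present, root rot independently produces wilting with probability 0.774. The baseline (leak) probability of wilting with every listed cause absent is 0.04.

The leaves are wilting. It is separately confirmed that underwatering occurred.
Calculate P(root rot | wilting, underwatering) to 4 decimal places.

P(root rot | wilting, underwatering) ≈ 0.1573

Under noisy-OR, P(wilting | causes) = 1 − (1−0.04)·∏(1−qᵢ) over the active causes.
P(wilting | underwatering) = 0.93952·0.849 + 0.986332·0.151 = 0.797652 + 0.148936 = 0.946588
The root rot-present share is 0.986332·0.151 = 0.148936.
P(root rot | wilting, underwatering) = 0.148936 / 0.946588 ≈ 0.1573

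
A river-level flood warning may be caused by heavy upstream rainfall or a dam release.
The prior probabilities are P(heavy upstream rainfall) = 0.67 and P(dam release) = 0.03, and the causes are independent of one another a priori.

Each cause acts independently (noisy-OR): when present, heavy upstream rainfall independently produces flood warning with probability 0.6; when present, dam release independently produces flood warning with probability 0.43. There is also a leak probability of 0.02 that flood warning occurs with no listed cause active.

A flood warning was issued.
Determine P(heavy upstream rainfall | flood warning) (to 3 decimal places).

P(heavy upstream rainfall | flood warning) ≈ 0.974

Under noisy-OR, P(flood warning | causes) = 1 − (1−0.02)·∏(1−qᵢ) over the active causes.
Enumerate the 4 (heavy upstream rainfall, dam release) configurations and weight by the priors:
  P(flood warning) = 0.02×0.33×0.97 + 0.4414×0.33×0.03 + 0.608×0.67×0.97 + 0.77656×0.67×0.03
        = 0.006402 + 0.004370 + 0.395139 + 0.015609 = 0.421520
The terms with heavy upstream rainfall present sum to 0.410748, so
  P(heavy upstream rainfall | flood warning) = 0.410748 / 0.421520 ≈ 0.974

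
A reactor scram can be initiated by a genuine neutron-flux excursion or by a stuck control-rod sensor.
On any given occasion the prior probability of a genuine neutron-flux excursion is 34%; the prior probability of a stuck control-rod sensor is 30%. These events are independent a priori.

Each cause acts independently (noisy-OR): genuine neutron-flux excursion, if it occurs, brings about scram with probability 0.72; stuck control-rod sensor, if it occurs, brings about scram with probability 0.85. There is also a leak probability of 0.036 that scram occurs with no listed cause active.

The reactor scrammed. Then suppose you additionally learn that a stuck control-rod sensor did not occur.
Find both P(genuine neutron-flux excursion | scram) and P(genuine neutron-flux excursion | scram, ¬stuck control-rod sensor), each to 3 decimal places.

Under noisy-OR, P(scram | causes) = 1 − (1−0.036)·∏(1−qᵢ) over the active causes.
P(scram) = 0.036*0.66*0.7 + 0.8554*0.66*0.3 + 0.73008*0.34*0.7 + 0.959512*0.34*0.3 = 0.016632 + 0.169369 + 0.173759 + 0.097870 = 0.457630
Of this, 0.271629 comes from 0.173759 + 0.097870 (the genuine neutron-flux excursion=true cases).
Hence the posterior is 0.271629/0.457630 ≈ 0.594.

Now condition on the additional information:
P(scram | ¬stuck control-rod sensor) = 0.036·0.66 + 0.73008·0.34 = 0.023760 + 0.248227 = 0.271987
Restricting to configurations with genuine neutron-flux excursion present: 0.73008·0.34 = 0.248227.
Hence the posterior is 0.248227/0.271987 ≈ 0.913.
With stuck control-rod sensor excluded, genuine neutron-flux excursion must carry more of the explanatory weight for the scram.

P(genuine neutron-flux excursion | scram) ≈ 0.594; P(genuine neutron-flux excursion | scram, ¬stuck control-rod sensor) ≈ 0.913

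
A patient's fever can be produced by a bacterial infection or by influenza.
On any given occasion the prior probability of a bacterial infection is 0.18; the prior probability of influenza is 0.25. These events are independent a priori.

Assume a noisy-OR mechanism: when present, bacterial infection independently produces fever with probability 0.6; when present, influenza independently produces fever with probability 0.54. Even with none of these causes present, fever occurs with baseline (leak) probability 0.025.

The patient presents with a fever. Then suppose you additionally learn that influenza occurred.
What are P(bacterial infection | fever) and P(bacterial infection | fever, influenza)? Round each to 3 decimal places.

Under noisy-OR, P(fever | causes) = 1 − (1−0.025)·∏(1−qᵢ) over the active causes.
For the numerator, keep only bacterial infection=true terms: 0.082350 + 0.036927 = 0.119277
Denominator P(fever): 0.025·0.82·0.75 + 0.5515·0.82·0.25 + 0.61·0.18·0.75 + 0.8206·0.18·0.25 = 0.247709
Posterior = 0.119277 / 0.247709 ≈ 0.482

Now condition on the additional information:
Sum P(fever|·) weighted by the priors over both values of bacterial infection:
  P(fever | influenza) = 0.5515×0.82 + 0.8206×0.18
        = 0.452230 + 0.147708 = 0.599938
The terms with bacterial infection present sum to 0.147708, so
  P(bacterial infection | fever, influenza) = 0.147708 / 0.599938 ≈ 0.246
— influenza explains away the evidence for bacterial infection.

P(bacterial infection | fever) ≈ 0.482; P(bacterial infection | fever, influenza) ≈ 0.246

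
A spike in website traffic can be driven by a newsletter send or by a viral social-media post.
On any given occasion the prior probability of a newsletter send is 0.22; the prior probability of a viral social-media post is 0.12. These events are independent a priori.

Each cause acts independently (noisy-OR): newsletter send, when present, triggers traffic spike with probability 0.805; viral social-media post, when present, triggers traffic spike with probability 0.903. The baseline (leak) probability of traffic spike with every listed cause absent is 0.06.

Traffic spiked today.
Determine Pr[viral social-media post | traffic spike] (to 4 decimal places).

Pr[viral social-media post | traffic spike] ≈ 0.3577

Under noisy-OR, P(traffic spike | causes) = 1 − (1−0.06)·∏(1−qᵢ) over the active causes.
By total probability over the 4 (newsletter send, viral social-media post) configurations:
  P(traffic spike) = 0.06*0.78*0.88 + 0.90882*0.78*0.12 + 0.8167*0.22*0.88 + 0.98222*0.22*0.12
        = 0.041184 + 0.085066 + 0.158113 + 0.025931 = 0.310294
The terms with viral social-media post present sum to 0.110997, so
  P(viral social-media post | traffic spike) = 0.110997 / 0.310294 ≈ 0.3577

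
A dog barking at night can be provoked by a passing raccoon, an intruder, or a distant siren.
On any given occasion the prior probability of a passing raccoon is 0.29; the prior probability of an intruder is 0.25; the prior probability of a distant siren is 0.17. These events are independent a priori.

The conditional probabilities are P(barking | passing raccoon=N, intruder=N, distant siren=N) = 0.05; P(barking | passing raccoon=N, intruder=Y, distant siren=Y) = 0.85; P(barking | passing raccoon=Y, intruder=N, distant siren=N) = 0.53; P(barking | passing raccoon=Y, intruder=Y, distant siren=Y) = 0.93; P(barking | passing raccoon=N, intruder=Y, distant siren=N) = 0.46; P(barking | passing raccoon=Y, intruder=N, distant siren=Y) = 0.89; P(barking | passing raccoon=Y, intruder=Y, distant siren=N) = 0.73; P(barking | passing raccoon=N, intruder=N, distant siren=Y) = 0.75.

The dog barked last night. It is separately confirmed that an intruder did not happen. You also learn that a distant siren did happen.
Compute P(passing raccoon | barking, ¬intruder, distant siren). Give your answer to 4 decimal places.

P(barking | ¬intruder, distant siren) = 0.75·0.71 + 0.89·0.29 = 0.532500 + 0.258100 = 0.790600
Of this, 0.258100 comes from 0.89·0.29 (the passing raccoon=true cases).
P(passing raccoon | barking, ¬intruder, distant siren) = 0.258100 / 0.790600 ≈ 0.3265

P(passing raccoon | barking, ¬intruder, distant siren) ≈ 0.3265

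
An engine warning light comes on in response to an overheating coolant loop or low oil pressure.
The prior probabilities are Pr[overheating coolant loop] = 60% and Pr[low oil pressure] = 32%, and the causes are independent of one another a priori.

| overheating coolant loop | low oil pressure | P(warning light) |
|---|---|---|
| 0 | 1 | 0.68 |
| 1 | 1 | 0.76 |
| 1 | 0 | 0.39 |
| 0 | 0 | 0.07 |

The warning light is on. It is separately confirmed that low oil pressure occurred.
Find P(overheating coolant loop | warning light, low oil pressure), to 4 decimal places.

P(overheating coolant loop | warning light, low oil pressure) ≈ 0.6264

By total probability over both values of overheating coolant loop:
  P(warning light | low oil pressure) = 0.68·0.4 + 0.76·0.6
        = 0.272000 + 0.456000 = 0.728000
Keeping only the overheating coolant loop-present terms gives 0.456000, so
  P(overheating coolant loop | warning light, low oil pressure) = 0.456000 / 0.728000 ≈ 0.6264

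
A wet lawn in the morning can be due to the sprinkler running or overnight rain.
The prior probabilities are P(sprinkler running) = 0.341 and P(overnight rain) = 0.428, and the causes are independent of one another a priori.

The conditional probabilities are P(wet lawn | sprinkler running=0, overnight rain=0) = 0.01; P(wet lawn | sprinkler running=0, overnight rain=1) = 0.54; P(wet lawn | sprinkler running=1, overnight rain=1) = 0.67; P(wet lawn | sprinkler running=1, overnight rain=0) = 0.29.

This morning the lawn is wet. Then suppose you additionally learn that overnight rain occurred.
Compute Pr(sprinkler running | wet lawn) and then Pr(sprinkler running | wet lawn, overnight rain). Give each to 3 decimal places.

P(wet lawn) = 0.01·0.659·0.572 + 0.54·0.659·0.428 + 0.29·0.341·0.572 + 0.67·0.341·0.428 = 0.003769 + 0.152308 + 0.056565 + 0.097785 = 0.310427
Of this, 0.154350 comes from 0.056565 + 0.097785 (the sprinkler running=true cases).
Hence the posterior is 0.154350/0.310427 ≈ 0.497.

With the extra evidence:
Weight on sprinkler running=true, given the evidence: 0.67×0.341 = 0.228470
The normalizing constant is 0.54×0.659 + 0.67×0.341 = 0.584330
P(sprinkler running | wet lawn, overnight rain) = 0.228470/0.584330 ≈ 0.391
Conditioning on overnight rain lowers the posterior on sprinkler running: the classic explaining-away effect in a common-effect structure.

Pr(sprinkler running | wet lawn) ≈ 0.497; Pr(sprinkler running | wet lawn, overnight rain) ≈ 0.391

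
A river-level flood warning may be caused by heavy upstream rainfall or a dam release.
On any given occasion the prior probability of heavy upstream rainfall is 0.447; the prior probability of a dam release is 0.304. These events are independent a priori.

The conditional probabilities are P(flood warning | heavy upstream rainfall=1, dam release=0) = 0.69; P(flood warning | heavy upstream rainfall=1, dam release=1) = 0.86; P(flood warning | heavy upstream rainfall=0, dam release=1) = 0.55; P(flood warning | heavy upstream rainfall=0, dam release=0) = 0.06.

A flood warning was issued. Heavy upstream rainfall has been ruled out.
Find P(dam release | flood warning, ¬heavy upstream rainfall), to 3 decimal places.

P(dam release | flood warning, ¬heavy upstream rainfall) ≈ 0.800

For the numerator, keep only dam release=true terms: 0.55·0.304 = 0.167200
The normalizing constant is 0.06·0.696 + 0.55·0.304 = 0.208960
Posterior = 0.167200 / 0.208960 ≈ 0.800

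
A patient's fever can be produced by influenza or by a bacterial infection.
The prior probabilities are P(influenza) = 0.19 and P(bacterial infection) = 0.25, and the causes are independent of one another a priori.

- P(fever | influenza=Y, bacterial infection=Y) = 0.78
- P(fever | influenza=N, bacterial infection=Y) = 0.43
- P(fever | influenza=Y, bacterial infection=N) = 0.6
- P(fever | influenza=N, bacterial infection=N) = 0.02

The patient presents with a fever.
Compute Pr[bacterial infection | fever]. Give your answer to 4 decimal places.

Pr[bacterial infection | fever] ≈ 0.5597

Numerator (weight on configurations with bacterial infection): 0.087075 + 0.037050 = 0.124125
The normalizing constant is 0.02×0.81×0.75 + 0.43×0.81×0.25 + 0.6×0.19×0.75 + 0.78×0.19×0.25 = 0.221775
P(bacterial infection | fever) = 0.124125/0.221775 ≈ 0.5597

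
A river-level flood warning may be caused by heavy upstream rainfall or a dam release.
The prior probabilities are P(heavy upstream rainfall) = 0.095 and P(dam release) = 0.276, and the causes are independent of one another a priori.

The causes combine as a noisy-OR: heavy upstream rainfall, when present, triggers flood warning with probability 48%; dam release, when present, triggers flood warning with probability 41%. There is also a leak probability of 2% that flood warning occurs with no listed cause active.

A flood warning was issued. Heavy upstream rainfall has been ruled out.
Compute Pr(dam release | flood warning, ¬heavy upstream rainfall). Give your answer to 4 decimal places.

Under noisy-OR, P(flood warning | causes) = 1 − (1−0.02)·∏(1−qᵢ) over the active causes.
Weight on dam release=true, given the evidence: 0.4218·0.276 = 0.116417
Normalizer over all consistent configurations: 0.02·0.724 + 0.4218·0.276 = 0.130897
P(dam release | flood warning, ¬heavy upstream rainfall) = 0.116417/0.130897 ≈ 0.8894

Pr(dam release | flood warning, ¬heavy upstream rainfall) ≈ 0.8894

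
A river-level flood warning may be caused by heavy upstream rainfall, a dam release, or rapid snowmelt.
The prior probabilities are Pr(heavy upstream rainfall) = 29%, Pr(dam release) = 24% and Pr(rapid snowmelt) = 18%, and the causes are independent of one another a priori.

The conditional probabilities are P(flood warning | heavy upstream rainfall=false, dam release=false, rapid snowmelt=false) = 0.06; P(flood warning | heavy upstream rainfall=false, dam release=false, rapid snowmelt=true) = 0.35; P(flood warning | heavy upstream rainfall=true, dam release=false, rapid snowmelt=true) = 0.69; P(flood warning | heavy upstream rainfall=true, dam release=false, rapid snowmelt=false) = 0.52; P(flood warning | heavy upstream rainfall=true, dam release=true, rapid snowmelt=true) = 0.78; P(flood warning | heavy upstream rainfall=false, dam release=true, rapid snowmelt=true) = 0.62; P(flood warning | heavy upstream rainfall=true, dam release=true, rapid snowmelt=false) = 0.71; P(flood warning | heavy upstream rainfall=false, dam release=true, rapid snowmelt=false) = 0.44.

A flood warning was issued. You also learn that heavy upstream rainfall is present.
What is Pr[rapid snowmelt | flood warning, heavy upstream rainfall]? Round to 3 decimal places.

For the numerator, keep only rapid snowmelt=true terms: 0.094392 + 0.033696 = 0.128088
Denominator P(flood warning | heavy upstream rainfall): 0.52×0.76×0.82 + 0.69×0.76×0.18 + 0.71×0.24×0.82 + 0.78×0.24×0.18 = 0.591880
Posterior = 0.128088 / 0.591880 ≈ 0.216

Pr[rapid snowmelt | flood warning, heavy upstream rainfall] ≈ 0.216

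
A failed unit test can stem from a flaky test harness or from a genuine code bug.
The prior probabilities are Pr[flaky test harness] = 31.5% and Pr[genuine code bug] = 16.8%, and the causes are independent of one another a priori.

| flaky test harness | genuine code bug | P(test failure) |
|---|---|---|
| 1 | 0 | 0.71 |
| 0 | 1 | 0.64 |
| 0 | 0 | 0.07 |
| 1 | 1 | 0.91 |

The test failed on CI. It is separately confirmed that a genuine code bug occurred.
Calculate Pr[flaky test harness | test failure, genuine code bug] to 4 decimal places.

Pr[flaky test harness | test failure, genuine code bug] ≈ 0.3954

P(test failure | genuine code bug) = 0.64*0.685 + 0.91*0.315 = 0.438400 + 0.286650 = 0.725050
Restricting to configurations with flaky test harness present: 0.91*0.315 = 0.286650.
Hence the posterior is 0.286650/0.725050 ≈ 0.3954.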